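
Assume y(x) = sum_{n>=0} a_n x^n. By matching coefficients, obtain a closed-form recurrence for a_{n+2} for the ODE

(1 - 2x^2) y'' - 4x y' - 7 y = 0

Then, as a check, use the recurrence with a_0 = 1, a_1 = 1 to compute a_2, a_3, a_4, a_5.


Substitute y = sum_n a_n x^n.
(1 - 2 x^2) y'' contributes (n+2)(n+1) a_{n+2} - 2 n(n-1) a_n at x^n.
-4 x y'(x) contributes -4 n a_n at x^n.
-7 y(x) contributes -7 a_n at x^n.
Matching x^n: (n+2)(n+1) a_{n+2} + (-2 n(n-1) - 4 n - 7) a_n = 0.
Thus a_{n+2} = (2 n(n-1) + 4 n + 7) / ((n+1)(n+2)) * a_n.

Check with a_0 = 1, a_1 = 1 (apply the recurrence for n = 0, 1, 2, 3): a_0 = 1, a_1 = 1, a_2 = 7/2, a_3 = 11/6, a_4 = 133/24, a_5 = 341/120.

a_(n+2) = (2 n(n-1) + 4 n + 7) / ((n+1)(n+2)) * a_n; check: a_0 = 1, a_1 = 1, a_2 = 7/2, a_3 = 11/6, a_4 = 133/24, a_5 = 341/120


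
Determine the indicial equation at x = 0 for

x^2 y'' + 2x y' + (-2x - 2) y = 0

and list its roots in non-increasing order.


Divide by x^2 to reach normal form y'' + P_1(x) y' + P_2(x) y = 0 with P_1(x) = 2/x and P_2(x) = -2/x - 2/x^2.
x = 0 is a singular point because the y'-coefficient 2/x has a pole at x = 0 and the y-coefficient -2/x - 2/x^2 has a pole at x = 0.
It is a regular singular point because x P_1(x) = p(x) = 2 and x^2 P_2(x) = q(x) = -2x - 2 are polynomials, hence analytic at x = 0.
p(0) = 2,  q(0) = -2.
Indicial equation: r(r-1) + p(0) r + q(0) = 0, i.e. r^2 + (p(0) - 1) r + q(0) = 0, i.e. r^2 + 1 r - 2 = 0.
Discriminant: (1)^2 - 4(-2) = 9, so r = (-1 ± 3)/2.
Solving: r_1 = 1, r_2 = -2.

indicial: r^2 + 1 r - 2 = 0; roots r_1 = 1, r_2 = -2


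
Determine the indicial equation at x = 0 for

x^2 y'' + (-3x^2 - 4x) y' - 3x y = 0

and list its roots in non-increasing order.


Divide by x^2 to reach normal form y'' + P_1(x) y' + P_2(x) y = 0 with P_1(x) = -3 - 4/x and P_2(x) = -3/x.
x = 0 is a singular point because the y'-coefficient -3 - 4/x has a pole at x = 0 and the y-coefficient -3/x has a pole at x = 0.
It is a regular singular point because x P_1(x) = p(x) = -3x - 4 and x^2 P_2(x) = q(x) = -3x are polynomials, hence analytic at x = 0.
p(0) = -4,  q(0) = 0.
Indicial equation: r(r-1) + p(0) r + q(0) = 0, i.e. r^2 + (p(0) - 1) r + q(0) = 0, i.e. r^2 - 5 r = 0.
Discriminant: (-5)^2 - 4(0) = 25, so r = (5 ± 5)/2.
Solving: r_1 = 5, r_2 = 0.

indicial: r^2 - 5 r = 0; roots r_1 = 5, r_2 = 0


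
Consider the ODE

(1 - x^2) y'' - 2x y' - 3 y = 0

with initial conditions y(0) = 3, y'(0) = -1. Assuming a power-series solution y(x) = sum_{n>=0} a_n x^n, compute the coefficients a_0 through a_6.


Ansatz: y(x) = sum_{n>=0} a_n x^n, so y'(x) = sum_{n>=1} n a_n x^(n-1) and y''(x) = sum_{n>=2} n(n-1) a_n x^(n-2).
Substitute into P(x) y'' + Q(x) y' + R(x) y = 0 with P(x) = 1 - x^2, Q(x) = -2x, R(x) = -3, and match powers of x.
Initial conditions: a_0 = 3, a_1 = -1.
Setting the coefficient of each power of x to zero and solving order by order (substituting the coefficients already found):
  x^0: 2 a_2 - 3 a_0 = 0  ->  2 a_2 = 3 a_0 = 9  ->  a_2 = 9/2
  x^1: 6 a_3 - 5 a_1 = 0  ->  6 a_3 = 5 a_1 = -5  ->  a_3 = -5/6
  x^2: 12 a_4 - 9 a_2 = 0  ->  12 a_4 = 9 a_2 = 81/2  ->  a_4 = 27/8
  x^3: 20 a_5 - 15 a_3 = 0  ->  20 a_5 = 15 a_3 = -25/2  ->  a_5 = -5/8
  x^4: 30 a_6 - 23 a_4 = 0  ->  30 a_6 = 23 a_4 = 621/8  ->  a_6 = 207/80
Truncated series: y(x) = 3 - x + (9/2) x^2 - (5/6) x^3 + (27/8) x^4 - (5/8) x^5 + (207/80) x^6 + O(x^7).

a_0 = 3; a_1 = -1; a_2 = 9/2; a_3 = -5/6; a_4 = 27/8; a_5 = -5/8; a_6 = 207/80


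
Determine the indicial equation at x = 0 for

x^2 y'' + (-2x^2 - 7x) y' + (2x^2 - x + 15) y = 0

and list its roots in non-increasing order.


Divide by x^2 to reach normal form y'' + P_1(x) y' + P_2(x) y = 0 with P_1(x) = -2 - 7/x and P_2(x) = 2 - 1/x + 15/x^2.
x = 0 is a singular point because the y'-coefficient -2 - 7/x has a pole at x = 0 and the y-coefficient 2 - 1/x + 15/x^2 has a pole at x = 0.
It is a regular singular point because x P_1(x) = p(x) = -2x - 7 and x^2 P_2(x) = q(x) = 2x^2 - x + 15 are polynomials, hence analytic at x = 0.
p(0) = -7,  q(0) = 15.
Indicial equation: r(r-1) + p(0) r + q(0) = 0, i.e. r^2 + (p(0) - 1) r + q(0) = 0, i.e. r^2 - 8 r + 15 = 0.
Discriminant: (-8)^2 - 4(15) = 4, so r = (8 ± 2)/2.
Solving: r_1 = 5, r_2 = 3.

indicial: r^2 - 8 r + 15 = 0; roots r_1 = 5, r_2 = 3


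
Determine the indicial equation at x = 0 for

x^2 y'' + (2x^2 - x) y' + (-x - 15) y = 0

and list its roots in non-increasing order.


Divide by x^2 to reach normal form y'' + P_1(x) y' + P_2(x) y = 0 with P_1(x) = 2 - 1/x and P_2(x) = -1/x - 15/x^2.
x = 0 is a singular point because the y'-coefficient 2 - 1/x has a pole at x = 0 and the y-coefficient -1/x - 15/x^2 has a pole at x = 0.
It is a regular singular point because x P_1(x) = p(x) = 2x - 1 and x^2 P_2(x) = q(x) = -x - 15 are polynomials, hence analytic at x = 0.
p(0) = -1,  q(0) = -15.
Indicial equation: r(r-1) + p(0) r + q(0) = 0, i.e. r^2 + (p(0) - 1) r + q(0) = 0, i.e. r^2 - 2 r - 15 = 0.
Discriminant: (-2)^2 - 4(-15) = 64, so r = (2 ± 8)/2.
Solving: r_1 = 5, r_2 = -3.

indicial: r^2 - 2 r - 15 = 0; roots r_1 = 5, r_2 = -3


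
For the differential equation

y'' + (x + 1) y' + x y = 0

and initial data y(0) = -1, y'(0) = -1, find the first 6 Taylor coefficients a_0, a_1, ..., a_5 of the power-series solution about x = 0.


Ansatz: y(x) = sum_{n>=0} a_n x^n, so y'(x) = sum_{n>=1} n a_n x^(n-1) and y''(x) = sum_{n>=2} n(n-1) a_n x^(n-2).
Substitute into P(x) y'' + Q(x) y' + R(x) y = 0 with P(x) = 1, Q(x) = x + 1, R(x) = x, and match powers of x.
Initial conditions: a_0 = -1, a_1 = -1.
Setting the coefficient of each power of x to zero and solving order by order (substituting the coefficients already found):
  x^0: 2 a_2 + a_1 = 0  ->  2 a_2 = -a_1 = 1  ->  a_2 = 1/2
  x^1: 6 a_3 + 2 a_2 + a_1 + a_0 = 0  ->  6 a_3 = -2 a_2 - a_1 - a_0 = 1  ->  a_3 = 1/6
  x^2: 12 a_4 + 3 a_3 + 2 a_2 + a_1 = 0  ->  12 a_4 = -3 a_3 - 2 a_2 - a_1 = -1/2  ->  a_4 = -1/24
  x^3: 20 a_5 + 4 a_4 + 3 a_3 + a_2 = 0  ->  20 a_5 = -4 a_4 - 3 a_3 - a_2 = -5/6  ->  a_5 = -1/24
Truncated series: y(x) = -1 - x + (1/2) x^2 + (1/6) x^3 - (1/24) x^4 - (1/24) x^5 + O(x^6).

a_0 = -1; a_1 = -1; a_2 = 1/2; a_3 = 1/6; a_4 = -1/24; a_5 = -1/24


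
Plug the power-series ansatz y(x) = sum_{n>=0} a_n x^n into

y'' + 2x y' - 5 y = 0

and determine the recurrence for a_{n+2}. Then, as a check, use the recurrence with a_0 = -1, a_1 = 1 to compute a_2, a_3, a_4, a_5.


Substitute y = sum_n a_n x^n.
y''(x) has coefficient (n+2)(n+1) a_{n+2} at x^n;
2 x y'(x) has coefficient 2 n a_n at x^n (shift);
-5 y(x) has coefficient -5 a_n at x^n.
Matching x^n: (n+2)(n+1) a_{n+2} + (2n - 5) a_n = 0.
Thus a_{n+2} = (-2n + 5) / ((n+1)(n+2)) * a_n.

Check with a_0 = -1, a_1 = 1 (apply the recurrence for n = 0, 1, 2, 3): a_0 = -1, a_1 = 1, a_2 = -5/2, a_3 = 1/2, a_4 = -5/24, a_5 = -1/40.

a_(n+2) = (-2n + 5) / ((n+1)(n+2)) * a_n; check: a_0 = -1, a_1 = 1, a_2 = -5/2, a_3 = 1/2, a_4 = -5/24, a_5 = -1/40


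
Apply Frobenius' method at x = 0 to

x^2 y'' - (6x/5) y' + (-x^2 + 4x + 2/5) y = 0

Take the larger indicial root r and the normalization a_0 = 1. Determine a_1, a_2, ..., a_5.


Write in Frobenius form y'' + (p(x)/x) y' + (q(x)/x^2) y = 0:
  p(x) = -6/5,  q(x) = -x^2 + 4x + 2/5.
Indicial equation: r(r-1) + (-6/5) r + (2/5) = 0 -> roots r_1 = 2, r_2 = 1/5.
Take r = r_1 = 2. Let y(x) = x^r sum_{n>=0} a_n x^n with a_0 = 1.
Substitute y = x^r sum a_n x^n and match x^{r+n}. The recurrence is
  D(n) a_n + 4 a_{n-1} - 1 a_{n-2} = 0,  where D(n) = (r+n)(r+n-1) + (-6/5)(r+n) + (2/5).
  a_n = [-4 a_{n-1} + 1 a_{n-2}] / D(n).
Since the indicial polynomial factors as (r - r_1)(r - r_2), D(n) = (r_1 + n - r_1)(r_1 + n - r_2) = n(n + 9/5).
Evaluating step by step (a_0 = 1):
  n = 1: D(1) = 1(1 + 9/5) = 14/5; numerator = -4(1) = -4; a_1 = (-4)/(14/5) = -10/7
  n = 2: D(2) = 2(2 + 9/5) = 38/5; numerator = -4(-10/7) + 1(1) = 47/7; a_2 = (47/7)/(38/5) = 235/266
  n = 3: D(3) = 3(3 + 9/5) = 72/5; numerator = -4(235/266) + 1(-10/7) = -660/133; a_3 = (-660/133)/(72/5) = -275/798
  n = 4: D(4) = 4(4 + 9/5) = 116/5; numerator = -4(-275/798) + 1(235/266) = 95/42; a_4 = (95/42)/(116/5) = 475/4872
  n = 5: D(5) = 5(5 + 9/5) = 34; numerator = -4(475/4872) + 1(-275/798) = -8500/11571; a_5 = (-8500/11571)/(34) = -250/11571

r = 2; a_0 = 1; a_1 = -10/7; a_2 = 235/266; a_3 = -275/798; a_4 = 475/4872; a_5 = -250/11571


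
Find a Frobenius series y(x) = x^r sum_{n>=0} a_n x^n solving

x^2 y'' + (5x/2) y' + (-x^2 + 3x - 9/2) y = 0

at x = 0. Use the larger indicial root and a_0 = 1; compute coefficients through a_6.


Write in Frobenius form y'' + (p(x)/x) y' + (q(x)/x^2) y = 0:
  p(x) = 5/2,  q(x) = -x^2 + 3x - 9/2.
Indicial equation: r(r-1) + (5/2) r + (-9/2) = 0 -> roots r_1 = 3/2, r_2 = -3.
Take r = r_1 = 3/2. Let y(x) = x^r sum_{n>=0} a_n x^n with a_0 = 1.
Substitute y = x^r sum a_n x^n and match x^{r+n}. The recurrence is
  D(n) a_n + 3 a_{n-1} - 1 a_{n-2} = 0,  where D(n) = (r+n)(r+n-1) + (5/2)(r+n) + (-9/2).
  a_n = [-3 a_{n-1} + 1 a_{n-2}] / D(n).
Since the indicial polynomial factors as (r - r_1)(r - r_2), D(n) = (r_1 + n - r_1)(r_1 + n - r_2) = n(n + 9/2).
Evaluating step by step (a_0 = 1):
  n = 1: D(1) = 1(1 + 9/2) = 11/2; numerator = -3(1) = -3; a_1 = (-3)/(11/2) = -6/11
  n = 2: D(2) = 2(2 + 9/2) = 13; numerator = -3(-6/11) + 1(1) = 29/11; a_2 = (29/11)/(13) = 29/143
  n = 3: D(3) = 3(3 + 9/2) = 45/2; numerator = -3(29/143) + 1(-6/11) = -15/13; a_3 = (-15/13)/(45/2) = -2/39
  n = 4: D(4) = 4(4 + 9/2) = 34; numerator = -3(-2/39) + 1(29/143) = 51/143; a_4 = (51/143)/(34) = 3/286
  n = 5: D(5) = 5(5 + 9/2) = 95/2; numerator = -3(3/286) + 1(-2/39) = -71/858; a_5 = (-71/858)/(95/2) = -71/40755
  n = 6: D(6) = 6(6 + 9/2) = 63; numerator = -3(-71/40755) + 1(3/286) = 427/27170; a_6 = (427/27170)/(63) = 61/244530

r = 3/2; a_0 = 1; a_1 = -6/11; a_2 = 29/143; a_3 = -2/39; a_4 = 3/286; a_5 = -71/40755; a_6 = 61/244530


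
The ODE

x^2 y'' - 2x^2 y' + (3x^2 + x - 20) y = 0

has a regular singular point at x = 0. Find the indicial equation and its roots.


Divide by x^2 to reach normal form y'' + P_1(x) y' + P_2(x) y = 0 with P_1(x) = -2 and P_2(x) = 3 + 1/x - 20/x^2.
x = 0 is a singular point because the y-coefficient 3 + 1/x - 20/x^2 has a pole at x = 0.
It is a regular singular point because x P_1(x) = p(x) = -2x and x^2 P_2(x) = q(x) = 3x^2 + x - 20 are polynomials, hence analytic at x = 0.
p(0) = 0,  q(0) = -20.
Indicial equation: r(r-1) + p(0) r + q(0) = 0, i.e. r^2 + (p(0) - 1) r + q(0) = 0, i.e. r^2 - 1 r - 20 = 0.
Discriminant: (-1)^2 - 4(-20) = 81, so r = (1 ± 9)/2.
Solving: r_1 = 5, r_2 = -4.

indicial: r^2 - 1 r - 20 = 0; roots r_1 = 5, r_2 = -4


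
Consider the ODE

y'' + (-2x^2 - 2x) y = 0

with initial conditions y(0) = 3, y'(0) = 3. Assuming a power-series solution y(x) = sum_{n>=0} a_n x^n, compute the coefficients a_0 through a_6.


Ansatz: y(x) = sum_{n>=0} a_n x^n, so y'(x) = sum_{n>=1} n a_n x^(n-1) and y''(x) = sum_{n>=2} n(n-1) a_n x^(n-2).
Substitute into P(x) y'' + Q(x) y' + R(x) y = 0 with P(x) = 1, Q(x) = 0, R(x) = -2x^2 - 2x, and match powers of x.
Initial conditions: a_0 = 3, a_1 = 3.
Setting the coefficient of each power of x to zero and solving order by order (substituting the coefficients already found):
  x^0: 2 a_2 = 0  ->  a_2 = 0
  x^1: 6 a_3 - 2 a_0 = 0  ->  6 a_3 = 2 a_0 = 6  ->  a_3 = 1
  x^2: 12 a_4 - 2 a_1 - 2 a_0 = 0  ->  12 a_4 = 2 a_1 + 2 a_0 = 12  ->  a_4 = 1
  x^3: 20 a_5 - 2 a_2 - 2 a_1 = 0  ->  20 a_5 = 2 a_2 + 2 a_1 = 6  ->  a_5 = 3/10
  x^4: 30 a_6 - 2 a_3 - 2 a_2 = 0  ->  30 a_6 = 2 a_3 + 2 a_2 = 2  ->  a_6 = 1/15
Truncated series: y(x) = 3 + 3 x + x^3 + x^4 + (3/10) x^5 + (1/15) x^6 + O(x^7).

a_0 = 3; a_1 = 3; a_2 = 0; a_3 = 1; a_4 = 1; a_5 = 3/10; a_6 = 1/15


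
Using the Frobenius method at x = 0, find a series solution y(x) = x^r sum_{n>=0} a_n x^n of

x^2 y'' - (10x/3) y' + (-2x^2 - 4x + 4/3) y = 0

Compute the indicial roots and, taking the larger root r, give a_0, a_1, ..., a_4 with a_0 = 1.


Write in Frobenius form y'' + (p(x)/x) y' + (q(x)/x^2) y = 0:
  p(x) = -10/3,  q(x) = -2x^2 - 4x + 4/3.
Indicial equation: r(r-1) + (-10/3) r + (4/3) = 0 -> roots r_1 = 4, r_2 = 1/3.
Take r = r_1 = 4. Let y(x) = x^r sum_{n>=0} a_n x^n with a_0 = 1.
Substitute y = x^r sum a_n x^n and match x^{r+n}. The recurrence is
  D(n) a_n - 4 a_{n-1} - 2 a_{n-2} = 0,  where D(n) = (r+n)(r+n-1) + (-10/3)(r+n) + (4/3).
  a_n = [4 a_{n-1} + 2 a_{n-2}] / D(n).
Since the indicial polynomial factors as (r - r_1)(r - r_2), D(n) = (r_1 + n - r_1)(r_1 + n - r_2) = n(n + 11/3).
Evaluating step by step (a_0 = 1):
  n = 1: D(1) = 1(1 + 11/3) = 14/3; numerator = 4(1) = 4; a_1 = (4)/(14/3) = 6/7
  n = 2: D(2) = 2(2 + 11/3) = 34/3; numerator = 4(6/7) + 2(1) = 38/7; a_2 = (38/7)/(34/3) = 57/119
  n = 3: D(3) = 3(3 + 11/3) = 20; numerator = 4(57/119) + 2(6/7) = 432/119; a_3 = (432/119)/(20) = 108/595
  n = 4: D(4) = 4(4 + 11/3) = 92/3; numerator = 4(108/595) + 2(57/119) = 1002/595; a_4 = (1002/595)/(92/3) = 1503/27370

r = 4; a_0 = 1; a_1 = 6/7; a_2 = 57/119; a_3 = 108/595; a_4 = 1503/27370


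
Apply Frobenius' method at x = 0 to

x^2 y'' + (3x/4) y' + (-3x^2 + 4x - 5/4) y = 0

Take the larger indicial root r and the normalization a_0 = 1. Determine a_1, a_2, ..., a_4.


Write in Frobenius form y'' + (p(x)/x) y' + (q(x)/x^2) y = 0:
  p(x) = 3/4,  q(x) = -3x^2 + 4x - 5/4.
Indicial equation: r(r-1) + (3/4) r + (-5/4) = 0 -> roots r_1 = 5/4, r_2 = -1.
Take r = r_1 = 5/4. Let y(x) = x^r sum_{n>=0} a_n x^n with a_0 = 1.
Substitute y = x^r sum a_n x^n and match x^{r+n}. The recurrence is
  D(n) a_n + 4 a_{n-1} - 3 a_{n-2} = 0,  where D(n) = (r+n)(r+n-1) + (3/4)(r+n) + (-5/4).
  a_n = [-4 a_{n-1} + 3 a_{n-2}] / D(n).
Since the indicial polynomial factors as (r - r_1)(r - r_2), D(n) = (r_1 + n - r_1)(r_1 + n - r_2) = n(n + 9/4).
Evaluating step by step (a_0 = 1):
  n = 1: D(1) = 1(1 + 9/4) = 13/4; numerator = -4(1) = -4; a_1 = (-4)/(13/4) = -16/13
  n = 2: D(2) = 2(2 + 9/4) = 17/2; numerator = -4(-16/13) + 3(1) = 103/13; a_2 = (103/13)/(17/2) = 206/221
  n = 3: D(3) = 3(3 + 9/4) = 63/4; numerator = -4(206/221) + 3(-16/13) = -1640/221; a_3 = (-1640/221)/(63/4) = -6560/13923
  n = 4: D(4) = 4(4 + 9/4) = 25; numerator = -4(-6560/13923) + 3(206/221) = 65174/13923; a_4 = (65174/13923)/(25) = 65174/348075

r = 5/4; a_0 = 1; a_1 = -16/13; a_2 = 206/221; a_3 = -6560/13923; a_4 = 65174/348075


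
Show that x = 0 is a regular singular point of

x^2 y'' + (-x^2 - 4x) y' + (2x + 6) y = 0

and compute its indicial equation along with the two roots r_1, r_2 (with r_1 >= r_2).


Divide by x^2 to reach normal form y'' + P_1(x) y' + P_2(x) y = 0 with P_1(x) = -1 - 4/x and P_2(x) = 2/x + 6/x^2.
x = 0 is a singular point because the y'-coefficient -1 - 4/x has a pole at x = 0 and the y-coefficient 2/x + 6/x^2 has a pole at x = 0.
It is a regular singular point because x P_1(x) = p(x) = -x - 4 and x^2 P_2(x) = q(x) = 2x + 6 are polynomials, hence analytic at x = 0.
p(0) = -4,  q(0) = 6.
Indicial equation: r(r-1) + p(0) r + q(0) = 0, i.e. r^2 + (p(0) - 1) r + q(0) = 0, i.e. r^2 - 5 r + 6 = 0.
Discriminant: (-5)^2 - 4(6) = 1, so r = (5 ± 1)/2.
Solving: r_1 = 3, r_2 = 2.

indicial: r^2 - 5 r + 6 = 0; roots r_1 = 3, r_2 = 2


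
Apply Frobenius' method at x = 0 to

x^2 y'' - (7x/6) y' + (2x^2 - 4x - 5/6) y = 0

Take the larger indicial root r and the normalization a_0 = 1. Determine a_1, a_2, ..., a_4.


Write in Frobenius form y'' + (p(x)/x) y' + (q(x)/x^2) y = 0:
  p(x) = -7/6,  q(x) = 2x^2 - 4x - 5/6.
Indicial equation: r(r-1) + (-7/6) r + (-5/6) = 0 -> roots r_1 = 5/2, r_2 = -1/3.
Take r = r_1 = 5/2. Let y(x) = x^r sum_{n>=0} a_n x^n with a_0 = 1.
Substitute y = x^r sum a_n x^n and match x^{r+n}. The recurrence is
  D(n) a_n - 4 a_{n-1} + 2 a_{n-2} = 0,  where D(n) = (r+n)(r+n-1) + (-7/6)(r+n) + (-5/6).
  a_n = [4 a_{n-1} - 2 a_{n-2}] / D(n).
Since the indicial polynomial factors as (r - r_1)(r - r_2), D(n) = (r_1 + n - r_1)(r_1 + n - r_2) = n(n + 17/6).
Evaluating step by step (a_0 = 1):
  n = 1: D(1) = 1(1 + 17/6) = 23/6; numerator = 4(1) = 4; a_1 = (4)/(23/6) = 24/23
  n = 2: D(2) = 2(2 + 17/6) = 29/3; numerator = 4(24/23) - 2(1) = 50/23; a_2 = (50/23)/(29/3) = 150/667
  n = 3: D(3) = 3(3 + 17/6) = 35/2; numerator = 4(150/667) - 2(24/23) = -792/667; a_3 = (-792/667)/(35/2) = -1584/23345
  n = 4: D(4) = 4(4 + 17/6) = 82/3; numerator = 4(-1584/23345) - 2(150/667) = -732/1015; a_4 = (-732/1015)/(82/3) = -1098/41615

r = 5/2; a_0 = 1; a_1 = 24/23; a_2 = 150/667; a_3 = -1584/23345; a_4 = -1098/41615


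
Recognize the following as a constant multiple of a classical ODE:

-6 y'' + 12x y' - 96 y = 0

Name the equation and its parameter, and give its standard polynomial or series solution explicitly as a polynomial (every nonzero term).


All three coefficients share the factor -6; dividing through by -6 gives  y'' - 2x y' + 16 y = 0.
This matches the Hermite equation y'' - 2x y' + 2n y = 0 with 2n = 16, so n = 8; the polynomial solution is H_8(x).
With y = sum_k a_k x^k, matching x^k gives (k+2)(k+1) a_{k+2} = 2(k - n) a_k = 2(k - 8) a_k. The right side vanishes at k = 8, so the series with the parity of 8 terminates at degree 8.
Standard normalization: leading coefficient of H_n is 2^n, so a_8 = 2^8 = 256. Work downward with a_k = (k+1)(k+2) a_{k+2} / (2(k - n)):
  a_6 = (7)(8)(256) / (2(6 - 8)) = 14336/(-4) = -3584
  a_4 = (5)(6)(-3584) / (2(4 - 8)) = -107520/(-8) = 13440
  a_2 = (3)(4)(13440) / (2(2 - 8)) = 161280/(-12) = -13440
  a_0 = (1)(2)(-13440) / (2(0 - 8)) = -26880/(-16) = 1680
Hence H_8(x) = 256 x^8 - 3584 x^6 + 13440 x^4 - 13440 x^2 + 1680.

H_8(x); series = 256 x^8 - 3584 x^6 + 13440 x^4 - 13440 x^2 + 1680


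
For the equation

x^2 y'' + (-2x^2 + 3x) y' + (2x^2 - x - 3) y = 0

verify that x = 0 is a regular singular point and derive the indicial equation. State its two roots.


Divide by x^2 to reach normal form y'' + P_1(x) y' + P_2(x) y = 0 with P_1(x) = -2 + 3/x and P_2(x) = 2 - 1/x - 3/x^2.
x = 0 is a singular point because the y'-coefficient -2 + 3/x has a pole at x = 0 and the y-coefficient 2 - 1/x - 3/x^2 has a pole at x = 0.
It is a regular singular point because x P_1(x) = p(x) = 3 - 2x and x^2 P_2(x) = q(x) = 2x^2 - x - 3 are polynomials, hence analytic at x = 0.
p(0) = 3,  q(0) = -3.
Indicial equation: r(r-1) + p(0) r + q(0) = 0, i.e. r^2 + (p(0) - 1) r + q(0) = 0, i.e. r^2 + 2 r - 3 = 0.
Discriminant: (2)^2 - 4(-3) = 16, so r = (-2 ± 4)/2.
Solving: r_1 = 1, r_2 = -3.

indicial: r^2 + 2 r - 3 = 0; roots r_1 = 1, r_2 = -3


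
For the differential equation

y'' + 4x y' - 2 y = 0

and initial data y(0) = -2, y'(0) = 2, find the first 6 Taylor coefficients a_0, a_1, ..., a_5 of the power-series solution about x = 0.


Ansatz: y(x) = sum_{n>=0} a_n x^n, so y'(x) = sum_{n>=1} n a_n x^(n-1) and y''(x) = sum_{n>=2} n(n-1) a_n x^(n-2).
Substitute into P(x) y'' + Q(x) y' + R(x) y = 0 with P(x) = 1, Q(x) = 4x, R(x) = -2, and match powers of x.
Initial conditions: a_0 = -2, a_1 = 2.
Setting the coefficient of each power of x to zero and solving order by order (substituting the coefficients already found):
  x^0: 2 a_2 - 2 a_0 = 0  ->  2 a_2 = 2 a_0 = -4  ->  a_2 = -2
  x^1: 6 a_3 + 2 a_1 = 0  ->  6 a_3 = -2 a_1 = -4  ->  a_3 = -2/3
  x^2: 12 a_4 + 6 a_2 = 0  ->  12 a_4 = -6 a_2 = 12  ->  a_4 = 1
  x^3: 20 a_5 + 10 a_3 = 0  ->  20 a_5 = -10 a_3 = 20/3  ->  a_5 = 1/3
Truncated series: y(x) = -2 + 2 x - 2 x^2 - (2/3) x^3 + x^4 + (1/3) x^5 + O(x^6).

a_0 = -2; a_1 = 2; a_2 = -2; a_3 = -2/3; a_4 = 1; a_5 = 1/3


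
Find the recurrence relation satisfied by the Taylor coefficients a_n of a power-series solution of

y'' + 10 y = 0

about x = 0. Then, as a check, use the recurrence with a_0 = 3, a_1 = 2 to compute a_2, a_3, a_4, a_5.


Substitute y = sum_n a_n x^n into y'' + (const) y = 0.
y''(x) = sum_{n>=0} (n+2)(n+1) a_{n+2} x^n.
The ODE becomes sum_n [(n+2)(n+1) a_{n+2} + 10 a_n] x^n = 0.
Setting each coefficient to zero gives the recurrence:
  (n+2)(n+1) a_{n+2} + 10 a_n = 0,
  a_{n+2} = -10 / ((n+1)(n+2)) a_n.

Check with a_0 = 3, a_1 = 2 (apply the recurrence for n = 0, 1, 2, 3): a_0 = 3, a_1 = 2, a_2 = -15, a_3 = -10/3, a_4 = 25/2, a_5 = 5/3.

a_{n+2} = -10/((n+1)(n+2)) * a_n; check: a_0 = 3, a_1 = 2, a_2 = -15, a_3 = -10/3, a_4 = 25/2, a_5 = 5/3


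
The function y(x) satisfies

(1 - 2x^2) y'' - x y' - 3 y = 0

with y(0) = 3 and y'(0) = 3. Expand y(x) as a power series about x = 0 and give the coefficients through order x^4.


Ansatz: y(x) = sum_{n>=0} a_n x^n, so y'(x) = sum_{n>=1} n a_n x^(n-1) and y''(x) = sum_{n>=2} n(n-1) a_n x^(n-2).
Substitute into P(x) y'' + Q(x) y' + R(x) y = 0 with P(x) = 1 - 2x^2, Q(x) = -x, R(x) = -3, and match powers of x.
Initial conditions: a_0 = 3, a_1 = 3.
Setting the coefficient of each power of x to zero and solving order by order (substituting the coefficients already found):
  x^0: 2 a_2 - 3 a_0 = 0  ->  2 a_2 = 3 a_0 = 9  ->  a_2 = 9/2
  x^1: 6 a_3 - 4 a_1 = 0  ->  6 a_3 = 4 a_1 = 12  ->  a_3 = 2
  x^2: 12 a_4 - 9 a_2 = 0  ->  12 a_4 = 9 a_2 = 81/2  ->  a_4 = 27/8
Truncated series: y(x) = 3 + 3 x + (9/2) x^2 + 2 x^3 + (27/8) x^4 + O(x^5).

a_0 = 3; a_1 = 3; a_2 = 9/2; a_3 = 2; a_4 = 27/8


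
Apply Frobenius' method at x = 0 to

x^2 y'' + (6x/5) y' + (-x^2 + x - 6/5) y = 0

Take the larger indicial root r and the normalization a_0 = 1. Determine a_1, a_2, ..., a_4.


Write in Frobenius form y'' + (p(x)/x) y' + (q(x)/x^2) y = 0:
  p(x) = 6/5,  q(x) = -x^2 + x - 6/5.
Indicial equation: r(r-1) + (6/5) r + (-6/5) = 0 -> roots r_1 = 1, r_2 = -6/5.
Take r = r_1 = 1. Let y(x) = x^r sum_{n>=0} a_n x^n with a_0 = 1.
Substitute y = x^r sum a_n x^n and match x^{r+n}. The recurrence is
  D(n) a_n + 1 a_{n-1} - 1 a_{n-2} = 0,  where D(n) = (r+n)(r+n-1) + (6/5)(r+n) + (-6/5).
  a_n = [-1 a_{n-1} + 1 a_{n-2}] / D(n).
Since the indicial polynomial factors as (r - r_1)(r - r_2), D(n) = (r_1 + n - r_1)(r_1 + n - r_2) = n(n + 11/5).
Evaluating step by step (a_0 = 1):
  n = 1: D(1) = 1(1 + 11/5) = 16/5; numerator = -1(1) = -1; a_1 = (-1)/(16/5) = -5/16
  n = 2: D(2) = 2(2 + 11/5) = 42/5; numerator = -1(-5/16) + 1(1) = 21/16; a_2 = (21/16)/(42/5) = 5/32
  n = 3: D(3) = 3(3 + 11/5) = 78/5; numerator = -1(5/32) + 1(-5/16) = -15/32; a_3 = (-15/32)/(78/5) = -25/832
  n = 4: D(4) = 4(4 + 11/5) = 124/5; numerator = -1(-25/832) + 1(5/32) = 155/832; a_4 = (155/832)/(124/5) = 25/3328

r = 1; a_0 = 1; a_1 = -5/16; a_2 = 5/32; a_3 = -25/832; a_4 = 25/3328


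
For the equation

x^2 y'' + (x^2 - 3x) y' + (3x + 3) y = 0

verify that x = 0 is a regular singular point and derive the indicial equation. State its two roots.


Divide by x^2 to reach normal form y'' + P_1(x) y' + P_2(x) y = 0 with P_1(x) = 1 - 3/x and P_2(x) = 3/x + 3/x^2.
x = 0 is a singular point because the y'-coefficient 1 - 3/x has a pole at x = 0 and the y-coefficient 3/x + 3/x^2 has a pole at x = 0.
It is a regular singular point because x P_1(x) = p(x) = x - 3 and x^2 P_2(x) = q(x) = 3x + 3 are polynomials, hence analytic at x = 0.
p(0) = -3,  q(0) = 3.
Indicial equation: r(r-1) + p(0) r + q(0) = 0, i.e. r^2 + (p(0) - 1) r + q(0) = 0, i.e. r^2 - 4 r + 3 = 0.
Discriminant: (-4)^2 - 4(3) = 4, so r = (4 ± 2)/2.
Solving: r_1 = 3, r_2 = 1.

indicial: r^2 - 4 r + 3 = 0; roots r_1 = 3, r_2 = 1


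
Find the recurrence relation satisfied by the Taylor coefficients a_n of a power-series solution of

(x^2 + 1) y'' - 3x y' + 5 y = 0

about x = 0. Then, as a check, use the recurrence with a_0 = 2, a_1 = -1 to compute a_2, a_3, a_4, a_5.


Substitute y = sum_n a_n x^n.
(1 + 1 x^2) y'' contributes (n+2)(n+1) a_{n+2} + n(n-1) a_n at x^n.
-3 x y'(x) contributes -3 n a_n at x^n.
5 y(x) contributes 5 a_n at x^n.
Matching x^n: (n+2)(n+1) a_{n+2} + (n(n-1) - 3 n + 5) a_n = 0.
Thus a_{n+2} = (-n(n-1) + 3 n - 5) / ((n+1)(n+2)) * a_n.

Check with a_0 = 2, a_1 = -1 (apply the recurrence for n = 0, 1, 2, 3): a_0 = 2, a_1 = -1, a_2 = -5, a_3 = 1/3, a_4 = 5/12, a_5 = -1/30.

a_(n+2) = (-n(n-1) + 3 n - 5) / ((n+1)(n+2)) * a_n; check: a_0 = 2, a_1 = -1, a_2 = -5, a_3 = 1/3, a_4 = 5/12, a_5 = -1/30


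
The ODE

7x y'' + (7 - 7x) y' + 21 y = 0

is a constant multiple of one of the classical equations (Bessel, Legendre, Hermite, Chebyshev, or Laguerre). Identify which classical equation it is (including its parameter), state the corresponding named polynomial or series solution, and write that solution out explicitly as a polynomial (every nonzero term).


All three coefficients share the factor 7; dividing through by 7 gives  x y'' + (1 - x) y' + 3 y = 0.
This matches the Laguerre equation x y'' + (1 - x) y' + n y = 0 with n = 3; the polynomial solution is L_3(x).
With y = sum_k a_k x^k, matching x^k gives (k+1)k a_{k+1} + (k+1) a_{k+1} - k a_k + n a_k = 0, i.e. (k+1)^2 a_{k+1} = (k - n) a_k = (k - 3) a_k. The right side vanishes at k = 3, so the series terminates at degree 3.
Standard normalization L_n(0) = 1 gives a_0 = 1. Work upward with a_{k+1} = (k - 3) a_k / (k+1)^2:
  a_1 = (0 - 3)(1) / 1^2 = -3/1 = -3
  a_2 = (1 - 3)(-3) / 2^2 = 6/4 = 3/2
  a_3 = (2 - 3)(3/2) / 3^2 = (-3/2)/9 = -1/6
Hence L_3(x) = -x^3/6 + 3 x^2/2 - 3 x + 1.

L_3(x); series = -x^3/6 + 3 x^2/2 - 3 x + 1


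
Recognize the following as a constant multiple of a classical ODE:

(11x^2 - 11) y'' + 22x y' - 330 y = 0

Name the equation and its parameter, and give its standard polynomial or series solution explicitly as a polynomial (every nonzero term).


All three coefficients share the factor -11; dividing through by -11 gives  (1 - x^2) y'' - 2x y' + 30 y = 0.
This matches the Legendre equation (1 - x^2) y'' - 2x y' + n(n+1) y = 0 (note the -2x y' term) with n(n+1) = 30, so n = 5; the polynomial solution is P_5(x).
With y = sum_k a_k x^k, matching x^k gives (k+2)(k+1) a_{k+2} = [k(k+1) - n(n+1)] a_k = (k - 5)(k + 6) a_k. The right side vanishes at k = 5, so the series with the parity of 5 terminates at degree 5.
Standard normalization (P_n(1) = 1): leading coefficient (2n)!/(2^n (n!)^2) = 3628800/(32*14400) = 63/8, so a_5 = 63/8. Work downward with a_k = (k+1)(k+2) a_{k+2} / ((k - 5)(k + 6)):
  a_3 = (4)(5)(63/8) / ((3 - 5)(3 + 6)) = (315/2)/(-18) = -35/4
  a_1 = (2)(3)(-35/4) / ((1 - 5)(1 + 6)) = (-105/2)/(-28) = 15/8
Hence P_5(x) = 63 x^5/8 - 35 x^3/4 + 15 x/8.

P_5(x); series = 63 x^5/8 - 35 x^3/4 + 15 x/8


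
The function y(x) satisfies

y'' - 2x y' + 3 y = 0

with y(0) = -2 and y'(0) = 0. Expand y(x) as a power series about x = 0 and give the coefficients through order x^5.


Ansatz: y(x) = sum_{n>=0} a_n x^n, so y'(x) = sum_{n>=1} n a_n x^(n-1) and y''(x) = sum_{n>=2} n(n-1) a_n x^(n-2).
Substitute into P(x) y'' + Q(x) y' + R(x) y = 0 with P(x) = 1, Q(x) = -2x, R(x) = 3, and match powers of x.
Initial conditions: a_0 = -2, a_1 = 0.
Setting the coefficient of each power of x to zero and solving order by order (substituting the coefficients already found):
  x^0: 2 a_2 + 3 a_0 = 0  ->  2 a_2 = -3 a_0 = 6  ->  a_2 = 3
  x^1: 6 a_3 + a_1 = 0  ->  6 a_3 = -a_1 = 0  ->  a_3 = 0
  x^2: 12 a_4 - a_2 = 0  ->  12 a_4 = a_2 = 3  ->  a_4 = 1/4
  x^3: 20 a_5 - 3 a_3 = 0  ->  20 a_5 = 3 a_3 = 0  ->  a_5 = 0
Truncated series: y(x) = -2 + 3 x^2 + (1/4) x^4 + O(x^6).

a_0 = -2; a_1 = 0; a_2 = 3; a_3 = 0; a_4 = 1/4; a_5 = 0


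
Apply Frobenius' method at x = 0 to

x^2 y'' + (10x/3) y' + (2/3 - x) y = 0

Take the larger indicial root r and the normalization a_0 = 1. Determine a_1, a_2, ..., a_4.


Write in Frobenius form y'' + (p(x)/x) y' + (q(x)/x^2) y = 0:
  p(x) = 10/3,  q(x) = 2/3 - x.
Indicial equation: r(r-1) + (10/3) r + (2/3) = 0 -> roots r_1 = -1/3, r_2 = -2.
Take r = r_1 = -1/3. Let y(x) = x^r sum_{n>=0} a_n x^n with a_0 = 1.
Substitute y = x^r sum a_n x^n and match x^{r+n}. The recurrence is
  D(n) a_n - 1 a_{n-1} = 0,  where D(n) = (r+n)(r+n-1) + (10/3)(r+n) + (2/3).
  a_n = 1 / D(n) * a_{n-1}.
Since the indicial polynomial factors as (r - r_1)(r - r_2), D(n) = (r_1 + n - r_1)(r_1 + n - r_2) = n(n + 5/3).
Evaluating step by step (a_0 = 1):
  n = 1: D(1) = 1(1 + 5/3) = 8/3; numerator = 1(1) = 1; a_1 = (1)/(8/3) = 3/8
  n = 2: D(2) = 2(2 + 5/3) = 22/3; numerator = 1(3/8) = 3/8; a_2 = (3/8)/(22/3) = 9/176
  n = 3: D(3) = 3(3 + 5/3) = 14; numerator = 1(9/176) = 9/176; a_3 = (9/176)/(14) = 9/2464
  n = 4: D(4) = 4(4 + 5/3) = 68/3; numerator = 1(9/2464) = 9/2464; a_4 = (9/2464)/(68/3) = 27/167552

r = -1/3; a_0 = 1; a_1 = 3/8; a_2 = 9/176; a_3 = 9/2464; a_4 = 27/167552


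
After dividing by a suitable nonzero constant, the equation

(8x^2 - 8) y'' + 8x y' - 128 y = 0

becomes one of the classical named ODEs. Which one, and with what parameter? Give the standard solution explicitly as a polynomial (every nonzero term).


All three coefficients share the factor -8; dividing through by -8 gives  (1 - x^2) y'' - x y' + 16 y = 0.
This matches the Chebyshev equation (1 - x^2) y'' - x y' + n^2 y = 0 (note the -x y' term, not -2x y') with n^2 = 16, so n = 4; the polynomial solution is T_4(x).
With y = sum_k a_k x^k, matching x^k gives (k+2)(k+1) a_{k+2} = (k^2 - n^2) a_k = (k - 4)(k + 4) a_k. The right side vanishes at k = 4, so the series with the parity of 4 terminates at degree 4.
Standard normalization: leading coefficient of T_n is 2^(n-1), so a_4 = 2^3 = 8. Work downward with a_k = (k+1)(k+2) a_{k+2} / ((k - 4)(k + 4)):
  a_2 = (3)(4)(8) / ((2 - 4)(2 + 4)) = 96/(-12) = -8
  a_0 = (1)(2)(-8) / ((0 - 4)(0 + 4)) = -16/(-16) = 1
Hence T_4(x) = 8 x^4 - 8 x^2 + 1.

T_4(x); series = 8 x^4 - 8 x^2 + 1


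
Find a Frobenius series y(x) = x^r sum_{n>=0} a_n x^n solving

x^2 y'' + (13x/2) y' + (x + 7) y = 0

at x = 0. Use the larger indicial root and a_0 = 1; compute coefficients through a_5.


Write in Frobenius form y'' + (p(x)/x) y' + (q(x)/x^2) y = 0:
  p(x) = 13/2,  q(x) = x + 7.
Indicial equation: r(r-1) + (13/2) r + (7) = 0 -> roots r_1 = -2, r_2 = -7/2.
Take r = r_1 = -2. Let y(x) = x^r sum_{n>=0} a_n x^n with a_0 = 1.
Substitute y = x^r sum a_n x^n and match x^{r+n}. The recurrence is
  D(n) a_n + 1 a_{n-1} = 0,  where D(n) = (r+n)(r+n-1) + (13/2)(r+n) + (7).
  a_n = -1 / D(n) * a_{n-1}.
Since the indicial polynomial factors as (r - r_1)(r - r_2), D(n) = (r_1 + n - r_1)(r_1 + n - r_2) = n(n + 3/2).
Evaluating step by step (a_0 = 1):
  n = 1: D(1) = 1(1 + 3/2) = 5/2; numerator = -1(1) = -1; a_1 = (-1)/(5/2) = -2/5
  n = 2: D(2) = 2(2 + 3/2) = 7; numerator = -1(-2/5) = 2/5; a_2 = (2/5)/(7) = 2/35
  n = 3: D(3) = 3(3 + 3/2) = 27/2; numerator = -1(2/35) = -2/35; a_3 = (-2/35)/(27/2) = -4/945
  n = 4: D(4) = 4(4 + 3/2) = 22; numerator = -1(-4/945) = 4/945; a_4 = (4/945)/(22) = 2/10395
  n = 5: D(5) = 5(5 + 3/2) = 65/2; numerator = -1(2/10395) = -2/10395; a_5 = (-2/10395)/(65/2) = -4/675675

r = -2; a_0 = 1; a_1 = -2/5; a_2 = 2/35; a_3 = -4/945; a_4 = 2/10395; a_5 = -4/675675


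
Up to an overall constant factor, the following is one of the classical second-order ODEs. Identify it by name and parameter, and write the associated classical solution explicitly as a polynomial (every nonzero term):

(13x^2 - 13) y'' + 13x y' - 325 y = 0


All three coefficients share the factor -13; dividing through by -13 gives  (1 - x^2) y'' - x y' + 25 y = 0.
This matches the Chebyshev equation (1 - x^2) y'' - x y' + n^2 y = 0 (note the -x y' term, not -2x y') with n^2 = 25, so n = 5; the polynomial solution is T_5(x).
With y = sum_k a_k x^k, matching x^k gives (k+2)(k+1) a_{k+2} = (k^2 - n^2) a_k = (k - 5)(k + 5) a_k. The right side vanishes at k = 5, so the series with the parity of 5 terminates at degree 5.
Standard normalization: leading coefficient of T_n is 2^(n-1), so a_5 = 2^4 = 16. Work downward with a_k = (k+1)(k+2) a_{k+2} / ((k - 5)(k + 5)):
  a_3 = (4)(5)(16) / ((3 - 5)(3 + 5)) = 320/(-16) = -20
  a_1 = (2)(3)(-20) / ((1 - 5)(1 + 5)) = -120/(-24) = 5
Hence T_5(x) = 16 x^5 - 20 x^3 + 5 x.

T_5(x); series = 16 x^5 - 20 x^3 + 5 x


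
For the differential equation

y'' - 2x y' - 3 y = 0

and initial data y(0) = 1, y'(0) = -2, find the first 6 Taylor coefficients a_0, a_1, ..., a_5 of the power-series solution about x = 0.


Ansatz: y(x) = sum_{n>=0} a_n x^n, so y'(x) = sum_{n>=1} n a_n x^(n-1) and y''(x) = sum_{n>=2} n(n-1) a_n x^(n-2).
Substitute into P(x) y'' + Q(x) y' + R(x) y = 0 with P(x) = 1, Q(x) = -2x, R(x) = -3, and match powers of x.
Initial conditions: a_0 = 1, a_1 = -2.
Setting the coefficient of each power of x to zero and solving order by order (substituting the coefficients already found):
  x^0: 2 a_2 - 3 a_0 = 0  ->  2 a_2 = 3 a_0 = 3  ->  a_2 = 3/2
  x^1: 6 a_3 - 5 a_1 = 0  ->  6 a_3 = 5 a_1 = -10  ->  a_3 = -5/3
  x^2: 12 a_4 - 7 a_2 = 0  ->  12 a_4 = 7 a_2 = 21/2  ->  a_4 = 7/8
  x^3: 20 a_5 - 9 a_3 = 0  ->  20 a_5 = 9 a_3 = -15  ->  a_5 = -3/4
Truncated series: y(x) = 1 - 2 x + (3/2) x^2 - (5/3) x^3 + (7/8) x^4 - (3/4) x^5 + O(x^6).

a_0 = 1; a_1 = -2; a_2 = 3/2; a_3 = -5/3; a_4 = 7/8; a_5 = -3/4


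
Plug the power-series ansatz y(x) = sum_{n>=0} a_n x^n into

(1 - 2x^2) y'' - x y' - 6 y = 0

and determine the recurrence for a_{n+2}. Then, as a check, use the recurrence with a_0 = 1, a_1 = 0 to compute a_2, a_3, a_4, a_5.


Substitute y = sum_n a_n x^n.
(1 - 2 x^2) y'' contributes (n+2)(n+1) a_{n+2} - 2 n(n-1) a_n at x^n.
-x y'(x) contributes -n a_n at x^n.
-6 y(x) contributes -6 a_n at x^n.
Matching x^n: (n+2)(n+1) a_{n+2} + (-2 n(n-1) - n - 6) a_n = 0.
Thus a_{n+2} = (2 n(n-1) + n + 6) / ((n+1)(n+2)) * a_n.

Check with a_0 = 1, a_1 = 0 (apply the recurrence for n = 0, 1, 2, 3): a_0 = 1, a_1 = 0, a_2 = 3, a_3 = 0, a_4 = 3, a_5 = 0.

a_(n+2) = (2 n(n-1) + n + 6) / ((n+1)(n+2)) * a_n; check: a_0 = 1, a_1 = 0, a_2 = 3, a_3 = 0, a_4 = 3, a_5 = 0


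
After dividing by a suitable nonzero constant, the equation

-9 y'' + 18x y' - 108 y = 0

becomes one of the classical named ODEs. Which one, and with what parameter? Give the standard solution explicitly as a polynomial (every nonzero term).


All three coefficients share the factor -9; dividing through by -9 gives  y'' - 2x y' + 12 y = 0.
This matches the Hermite equation y'' - 2x y' + 2n y = 0 with 2n = 12, so n = 6; the polynomial solution is H_6(x).
With y = sum_k a_k x^k, matching x^k gives (k+2)(k+1) a_{k+2} = 2(k - n) a_k = 2(k - 6) a_k. The right side vanishes at k = 6, so the series with the parity of 6 terminates at degree 6.
Standard normalization: leading coefficient of H_n is 2^n, so a_6 = 2^6 = 64. Work downward with a_k = (k+1)(k+2) a_{k+2} / (2(k - n)):
  a_4 = (5)(6)(64) / (2(4 - 6)) = 1920/(-4) = -480
  a_2 = (3)(4)(-480) / (2(2 - 6)) = -5760/(-8) = 720
  a_0 = (1)(2)(720) / (2(0 - 6)) = 1440/(-12) = -120
Hence H_6(x) = 64 x^6 - 480 x^4 + 720 x^2 - 120.

H_6(x); series = 64 x^6 - 480 x^4 + 720 x^2 - 120


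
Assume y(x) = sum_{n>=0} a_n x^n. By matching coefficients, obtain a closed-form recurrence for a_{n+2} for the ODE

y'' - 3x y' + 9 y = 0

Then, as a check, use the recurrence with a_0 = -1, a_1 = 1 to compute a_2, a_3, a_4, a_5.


Substitute y = sum_n a_n x^n.
y''(x) has coefficient (n+2)(n+1) a_{n+2} at x^n;
-3 x y'(x) has coefficient -3 n a_n at x^n (shift);
9 y(x) has coefficient 9 a_n at x^n.
Matching x^n: (n+2)(n+1) a_{n+2} + (-3n + 9) a_n = 0.
Thus a_{n+2} = (3n - 9) / ((n+1)(n+2)) * a_n.

Check with a_0 = -1, a_1 = 1 (apply the recurrence for n = 0, 1, 2, 3): a_0 = -1, a_1 = 1, a_2 = 9/2, a_3 = -1, a_4 = -9/8, a_5 = 0.

a_(n+2) = (3n - 9) / ((n+1)(n+2)) * a_n; check: a_0 = -1, a_1 = 1, a_2 = 9/2, a_3 = -1, a_4 = -9/8, a_5 = 0


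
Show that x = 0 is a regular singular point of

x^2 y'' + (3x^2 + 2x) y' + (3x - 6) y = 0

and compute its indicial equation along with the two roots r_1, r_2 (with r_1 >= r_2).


Divide by x^2 to reach normal form y'' + P_1(x) y' + P_2(x) y = 0 with P_1(x) = 3 + 2/x and P_2(x) = 3/x - 6/x^2.
x = 0 is a singular point because the y'-coefficient 3 + 2/x has a pole at x = 0 and the y-coefficient 3/x - 6/x^2 has a pole at x = 0.
It is a regular singular point because x P_1(x) = p(x) = 3x + 2 and x^2 P_2(x) = q(x) = 3x - 6 are polynomials, hence analytic at x = 0.
p(0) = 2,  q(0) = -6.
Indicial equation: r(r-1) + p(0) r + q(0) = 0, i.e. r^2 + (p(0) - 1) r + q(0) = 0, i.e. r^2 + 1 r - 6 = 0.
Discriminant: (1)^2 - 4(-6) = 25, so r = (-1 ± 5)/2.
Solving: r_1 = 2, r_2 = -3.

indicial: r^2 + 1 r - 6 = 0; roots r_1 = 2, r_2 = -3


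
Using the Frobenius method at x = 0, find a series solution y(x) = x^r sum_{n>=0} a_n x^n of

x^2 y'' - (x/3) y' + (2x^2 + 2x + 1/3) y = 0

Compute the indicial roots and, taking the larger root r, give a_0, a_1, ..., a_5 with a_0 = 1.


Write in Frobenius form y'' + (p(x)/x) y' + (q(x)/x^2) y = 0:
  p(x) = -1/3,  q(x) = 2x^2 + 2x + 1/3.
Indicial equation: r(r-1) + (-1/3) r + (1/3) = 0 -> roots r_1 = 1, r_2 = 1/3.
Take r = r_1 = 1. Let y(x) = x^r sum_{n>=0} a_n x^n with a_0 = 1.
Substitute y = x^r sum a_n x^n and match x^{r+n}. The recurrence is
  D(n) a_n + 2 a_{n-1} + 2 a_{n-2} = 0,  where D(n) = (r+n)(r+n-1) + (-1/3)(r+n) + (1/3).
  a_n = [-2 a_{n-1} - 2 a_{n-2}] / D(n).
Since the indicial polynomial factors as (r - r_1)(r - r_2), D(n) = (r_1 + n - r_1)(r_1 + n - r_2) = n(n + 2/3).
Evaluating step by step (a_0 = 1):
  n = 1: D(1) = 1(1 + 2/3) = 5/3; numerator = -2(1) = -2; a_1 = (-2)/(5/3) = -6/5
  n = 2: D(2) = 2(2 + 2/3) = 16/3; numerator = -2(-6/5) - 2(1) = 2/5; a_2 = (2/5)/(16/3) = 3/40
  n = 3: D(3) = 3(3 + 2/3) = 11; numerator = -2(3/40) - 2(-6/5) = 9/4; a_3 = (9/4)/(11) = 9/44
  n = 4: D(4) = 4(4 + 2/3) = 56/3; numerator = -2(9/44) - 2(3/40) = -123/220; a_4 = (-123/220)/(56/3) = -369/12320
  n = 5: D(5) = 5(5 + 2/3) = 85/3; numerator = -2(-369/12320) - 2(9/44) = -2151/6160; a_5 = (-2151/6160)/(85/3) = -6453/523600

r = 1; a_0 = 1; a_1 = -6/5; a_2 = 3/40; a_3 = 9/44; a_4 = -369/12320; a_5 = -6453/523600


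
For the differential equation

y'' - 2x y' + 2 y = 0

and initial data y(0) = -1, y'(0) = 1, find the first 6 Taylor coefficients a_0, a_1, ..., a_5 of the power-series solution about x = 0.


Ansatz: y(x) = sum_{n>=0} a_n x^n, so y'(x) = sum_{n>=1} n a_n x^(n-1) and y''(x) = sum_{n>=2} n(n-1) a_n x^(n-2).
Substitute into P(x) y'' + Q(x) y' + R(x) y = 0 with P(x) = 1, Q(x) = -2x, R(x) = 2, and match powers of x.
Initial conditions: a_0 = -1, a_1 = 1.
Setting the coefficient of each power of x to zero and solving order by order (substituting the coefficients already found):
  x^0: 2 a_2 + 2 a_0 = 0  ->  2 a_2 = -2 a_0 = 2  ->  a_2 = 1
  x^1: 6 a_3 = 0  ->  a_3 = 0
  x^2: 12 a_4 - 2 a_2 = 0  ->  12 a_4 = 2 a_2 = 2  ->  a_4 = 1/6
  x^3: 20 a_5 - 4 a_3 = 0  ->  20 a_5 = 4 a_3 = 0  ->  a_5 = 0
Truncated series: y(x) = -1 + x + x^2 + (1/6) x^4 + O(x^6).

a_0 = -1; a_1 = 1; a_2 = 1; a_3 = 0; a_4 = 1/6; a_5 = 0


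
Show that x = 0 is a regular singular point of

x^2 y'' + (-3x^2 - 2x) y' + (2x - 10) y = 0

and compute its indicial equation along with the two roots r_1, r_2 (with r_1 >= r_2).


Divide by x^2 to reach normal form y'' + P_1(x) y' + P_2(x) y = 0 with P_1(x) = -3 - 2/x and P_2(x) = 2/x - 10/x^2.
x = 0 is a singular point because the y'-coefficient -3 - 2/x has a pole at x = 0 and the y-coefficient 2/x - 10/x^2 has a pole at x = 0.
It is a regular singular point because x P_1(x) = p(x) = -3x - 2 and x^2 P_2(x) = q(x) = 2x - 10 are polynomials, hence analytic at x = 0.
p(0) = -2,  q(0) = -10.
Indicial equation: r(r-1) + p(0) r + q(0) = 0, i.e. r^2 + (p(0) - 1) r + q(0) = 0, i.e. r^2 - 3 r - 10 = 0.
Discriminant: (-3)^2 - 4(-10) = 49, so r = (3 ± 7)/2.
Solving: r_1 = 5, r_2 = -2.

indicial: r^2 - 3 r - 10 = 0; roots r_1 = 5, r_2 = -2


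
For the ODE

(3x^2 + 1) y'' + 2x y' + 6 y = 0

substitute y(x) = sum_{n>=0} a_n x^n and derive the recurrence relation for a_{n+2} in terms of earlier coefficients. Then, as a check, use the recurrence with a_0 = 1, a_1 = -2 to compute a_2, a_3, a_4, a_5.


Substitute y = sum_n a_n x^n.
(1 + 3 x^2) y'' contributes (n+2)(n+1) a_{n+2} + 3 n(n-1) a_n at x^n.
2 x y'(x) contributes 2 n a_n at x^n.
6 y(x) contributes 6 a_n at x^n.
Matching x^n: (n+2)(n+1) a_{n+2} + (3 n(n-1) + 2 n + 6) a_n = 0.
Thus a_{n+2} = (-3 n(n-1) - 2 n - 6) / ((n+1)(n+2)) * a_n.

Check with a_0 = 1, a_1 = -2 (apply the recurrence for n = 0, 1, 2, 3): a_0 = 1, a_1 = -2, a_2 = -3, a_3 = 8/3, a_4 = 4, a_5 = -4.

a_(n+2) = (-3 n(n-1) - 2 n - 6) / ((n+1)(n+2)) * a_n; check: a_0 = 1, a_1 = -2, a_2 = -3, a_3 = 8/3, a_4 = 4, a_5 = -4


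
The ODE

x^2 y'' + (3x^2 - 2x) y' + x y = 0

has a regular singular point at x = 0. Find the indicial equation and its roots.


Divide by x^2 to reach normal form y'' + P_1(x) y' + P_2(x) y = 0 with P_1(x) = 3 - 2/x and P_2(x) = 1/x.
x = 0 is a singular point because the y'-coefficient 3 - 2/x has a pole at x = 0 and the y-coefficient 1/x has a pole at x = 0.
It is a regular singular point because x P_1(x) = p(x) = 3x - 2 and x^2 P_2(x) = q(x) = x are polynomials, hence analytic at x = 0.
p(0) = -2,  q(0) = 0.
Indicial equation: r(r-1) + p(0) r + q(0) = 0, i.e. r^2 + (p(0) - 1) r + q(0) = 0, i.e. r^2 - 3 r = 0.
Discriminant: (-3)^2 - 4(0) = 9, so r = (3 ± 3)/2.
Solving: r_1 = 3, r_2 = 0.

indicial: r^2 - 3 r = 0; roots r_1 = 3, r_2 = 0
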